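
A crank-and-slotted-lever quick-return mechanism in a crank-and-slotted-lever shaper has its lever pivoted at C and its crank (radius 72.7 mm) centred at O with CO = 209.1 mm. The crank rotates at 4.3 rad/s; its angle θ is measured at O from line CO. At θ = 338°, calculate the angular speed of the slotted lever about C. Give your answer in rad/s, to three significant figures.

1.08

ω = 4.3 rad/s
Crank pin A relative to C: A = (d + r cosθ, r sinθ); lever angle φ = atan2(r sinθ, d + r cosθ).
Differentiating tanφ: φ̇ = rω(d cosθ + r)/(d² + r² + 2dr cosθ).
d² + r² + 2dr cosθ = |CA|² = 0.0771974 m²;  d cosθ + r = +0.26657 m.
|ω_lever| = |0.0727·4.3·+0.26657| / 0.0771974 = 1.0795 rad/s.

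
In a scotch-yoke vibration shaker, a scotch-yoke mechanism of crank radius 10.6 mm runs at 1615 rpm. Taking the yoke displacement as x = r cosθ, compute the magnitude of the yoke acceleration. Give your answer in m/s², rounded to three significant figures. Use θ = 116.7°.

136

ω = 169.1 rad/s (from 1615 rpm).
x = r cosθ ⇒ ẍ = −rω² cosθ (ω constant).
|a| = rω²|cosθ| = 0.0106·(169.1)²·|cos 116.7°| = 136.23 m/s².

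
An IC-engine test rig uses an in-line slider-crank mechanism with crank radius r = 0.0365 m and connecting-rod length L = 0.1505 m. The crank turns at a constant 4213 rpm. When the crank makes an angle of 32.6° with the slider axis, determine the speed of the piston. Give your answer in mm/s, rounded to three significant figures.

ω = 2π·4213/60 = 441.2 rad/s
For an in-line slider-crank, x = r cosθ + √(L² − r² sin²θ), so v = −rω sinθ·[1 + r cosθ/√(L² − r² sin²θ)].
With r = 0.0365 m, L = 0.1505 m, θ = 32.6°: √(L² − r² sin²θ) = 0.14921 m.
v = −0.0365·441.2·0.53877·[1 + 0.0365·0.84245/0.14921] = -10.464 m/s.
|v| = 10.464 m/s = 10464 mm/s.

10500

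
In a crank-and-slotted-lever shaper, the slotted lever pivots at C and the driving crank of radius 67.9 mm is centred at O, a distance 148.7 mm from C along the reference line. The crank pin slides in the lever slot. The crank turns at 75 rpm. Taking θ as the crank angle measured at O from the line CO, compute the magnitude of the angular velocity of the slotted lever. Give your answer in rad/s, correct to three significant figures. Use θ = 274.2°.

ω = 7.854 rad/s (from 75 rpm).
Crank pin A relative to C: A = (d + r cosθ, r sinθ); lever angle φ = atan2(r sinθ, d + r cosθ).
Differentiating tanφ: φ̇ = rω(d cosθ + r)/(d² + r² + 2dr cosθ).
d² + r² + 2dr cosθ = |CA|² = 0.028201 m²;  d cosθ + r = +0.078791 m.
|ω_lever| = |0.0679·7.854·+0.078791| / 0.028201 = 1.4899 rad/s.

1.49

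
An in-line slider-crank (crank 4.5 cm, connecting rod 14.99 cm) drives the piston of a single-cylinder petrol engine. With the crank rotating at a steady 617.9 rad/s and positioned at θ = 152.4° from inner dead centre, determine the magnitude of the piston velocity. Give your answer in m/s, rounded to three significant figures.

ω = 617.9 rad/s
For an in-line slider-crank, x = r cosθ + √(L² − r² sin²θ), so v = −rω sinθ·[1 + r cosθ/√(L² − r² sin²θ)].
With r = 0.045 m, L = 0.1499 m, θ = 152.4°: √(L² − r² sin²θ) = 0.14844 m.
v = −0.045·617.9·0.46330·[1 + 0.045·-0.88620/0.14844] = -9.4214 m/s.
|v| = 9.4214 m/s.

9.42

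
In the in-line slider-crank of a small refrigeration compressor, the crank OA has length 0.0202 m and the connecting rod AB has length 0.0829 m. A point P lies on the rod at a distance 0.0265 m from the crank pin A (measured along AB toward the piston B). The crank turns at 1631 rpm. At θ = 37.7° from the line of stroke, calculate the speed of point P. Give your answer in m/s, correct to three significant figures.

ω = 170.8 rad/s.  Crank-pin speed |V_A| = rω = 3.4501 m/s, perpendicular to OA.
Rod angle: sinφ = −(r/L) sinθ ⇒ φ = -8.570°; ω_rod = −rω cosθ/√(L²−r²sin²θ) = -33.301 rad/s.
V_P = V_A + ω_rod × AP, with AP = 0.0265 m along the rod.
Components: V_Px = −rω sinθ − a·ω_rod·sinφ = -2.2413 m/s;  V_Py = rω cosθ + a·ω_rod·cosφ = +1.8572 m/s.
|V_P| = √(V_Px² + V_Py²) = 2.9108 m/s.

2.91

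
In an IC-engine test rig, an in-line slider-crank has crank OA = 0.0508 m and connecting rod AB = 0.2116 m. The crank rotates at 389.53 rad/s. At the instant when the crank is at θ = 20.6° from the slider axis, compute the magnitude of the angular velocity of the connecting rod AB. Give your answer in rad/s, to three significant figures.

87.9

ω = 389.5 rad/s
The rod makes angle φ with the slider axis where L sinφ = r sinθ; differentiating, L cosφ·φ̇ = r ω cosθ.
L cosφ = √(L² − r² sin²θ) = 0.21084 m.
|ω_rod| = r ω |cosθ| / √(L² − r² sin²θ) = 0.0508·389.5·0.93606/0.21084 = 87.851 rad/s.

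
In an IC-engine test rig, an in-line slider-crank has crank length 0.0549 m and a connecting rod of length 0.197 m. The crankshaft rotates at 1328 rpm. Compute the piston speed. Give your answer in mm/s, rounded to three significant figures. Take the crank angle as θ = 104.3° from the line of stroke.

6870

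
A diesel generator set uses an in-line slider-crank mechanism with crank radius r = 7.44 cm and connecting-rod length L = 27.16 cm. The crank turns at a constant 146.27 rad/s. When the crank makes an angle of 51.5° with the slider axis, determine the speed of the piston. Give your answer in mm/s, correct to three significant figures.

ω = 146.3 rad/s
For an in-line slider-crank, x = r cosθ + √(L² − r² sin²θ), so v = −rω sinθ·[1 + r cosθ/√(L² − r² sin²θ)].
With r = 0.0744 m, L = 0.2716 m, θ = 51.5°: √(L² − r² sin²θ) = 0.26529 m.
v = −0.0744·146.3·0.78261·[1 + 0.0744·0.62251/0.26529] = -10.004 m/s.
|v| = 10.004 m/s = 10004 mm/s.

10000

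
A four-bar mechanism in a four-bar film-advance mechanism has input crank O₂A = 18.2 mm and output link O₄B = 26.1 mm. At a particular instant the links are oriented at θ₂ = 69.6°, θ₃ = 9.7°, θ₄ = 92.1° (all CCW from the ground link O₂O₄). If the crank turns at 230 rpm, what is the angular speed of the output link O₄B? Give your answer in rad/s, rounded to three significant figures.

14.7

ω₂ = 24.09 rad/s (from 230 rpm).
Differentiating the loop-closure r₂e^{iθ₂}+r₃e^{iθ₃}=r₁+r₄e^{iθ₄} gives r₂ω₂e^{iθ₂}+r₃ω₃e^{iθ₃}=r₄ω₄e^{iθ₄}.
Eliminating the other unknown: ω₄ = r₂ω₂ sin(θ₂−θ₃) / [r₄ sin(θ₄−θ₃)].
Numerator sine = +0.86515; denominator sine = +0.99122.
Result = 0.0182·24.09·(+0.86515) / (0.0261·(+0.99122)) = +14.659 rad/s; magnitude 14.659 rad/s.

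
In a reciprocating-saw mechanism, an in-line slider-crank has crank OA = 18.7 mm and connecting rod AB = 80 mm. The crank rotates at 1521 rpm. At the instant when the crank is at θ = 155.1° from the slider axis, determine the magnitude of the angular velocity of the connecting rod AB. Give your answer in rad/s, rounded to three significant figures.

33.9

ω = 159.3 rad/s (converted from 1521 rpm).
The rod makes angle φ with the slider axis where L sinφ = r sinθ; differentiating, L cosφ·φ̇ = r ω cosθ.
L cosφ = √(L² − r² sin²θ) = 0.079612 m.
|ω_rod| = r ω |cosθ| / √(L² − r² sin²θ) = 0.0187·159.3·0.90704/0.079612 = 33.935 rad/s.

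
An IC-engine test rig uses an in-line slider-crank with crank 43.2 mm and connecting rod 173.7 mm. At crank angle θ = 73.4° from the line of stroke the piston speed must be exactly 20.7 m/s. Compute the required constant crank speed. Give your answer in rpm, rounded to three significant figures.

For an in-line slider-crank, |v_piston| = rω|sinθ|·[1 + r cosθ/√(L² − r² sin²θ)].
With r = 0.0432 m, L = 0.1737 m, θ = 73.4°: the bracketed kinematic factor |dx/dθ| = 0.044428 m.
ω = v/|dx/dθ| = 20.7/0.044428 = 465.92 rad/s.
N = 60ω/(2π) = 4449.2 rpm.

4450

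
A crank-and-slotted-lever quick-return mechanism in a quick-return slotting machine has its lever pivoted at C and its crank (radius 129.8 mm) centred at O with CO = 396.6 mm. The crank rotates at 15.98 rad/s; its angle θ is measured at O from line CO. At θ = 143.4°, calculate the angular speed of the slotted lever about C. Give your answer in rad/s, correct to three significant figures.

4.28

ω = 15.98 rad/s
Crank pin A relative to C: A = (d + r cosθ, r sinθ); lever angle φ = atan2(r sinθ, d + r cosθ).
Differentiating tanφ: φ̇ = rω(d cosθ + r)/(d² + r² + 2dr cosθ).
d² + r² + 2dr cosθ = |CA|² = 0.0914836 m²;  d cosθ + r = -0.1886 m.
|ω_lever| = |0.1298·15.98·-0.1886| / 0.0914836 = 4.2761 rad/s.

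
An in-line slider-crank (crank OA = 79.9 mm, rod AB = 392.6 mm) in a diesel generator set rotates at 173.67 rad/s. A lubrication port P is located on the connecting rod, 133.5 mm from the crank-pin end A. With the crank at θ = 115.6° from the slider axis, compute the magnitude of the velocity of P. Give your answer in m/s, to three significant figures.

ω = 173.7 rad/s.  Crank-pin speed |V_A| = rω = 13.876 m/s, perpendicular to OA.
Rod angle: sinφ = −(r/L) sinθ ⇒ φ = -10.576°; ω_rod = −rω cosθ/√(L²−r²sin²θ) = +15.536 rad/s.
V_P = V_A + ω_rod × AP, with AP = 0.1335 m along the rod.
Components: V_Px = −rω sinθ − a·ω_rod·sinφ = -12.133 m/s;  V_Py = rω cosθ + a·ω_rod·cosφ = -3.9569 m/s.
|V_P| = √(V_Px² + V_Py²) = 12.762 m/s.

12.8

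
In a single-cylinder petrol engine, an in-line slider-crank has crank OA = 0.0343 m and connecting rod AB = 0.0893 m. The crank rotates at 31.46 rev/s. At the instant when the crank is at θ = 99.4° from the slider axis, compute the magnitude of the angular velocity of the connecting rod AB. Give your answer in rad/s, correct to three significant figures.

ω = 197.7 rad/s (converted from 31.46 rev/s).
The rod makes angle φ with the slider axis where L sinφ = r sinθ; differentiating, L cosφ·φ̇ = r ω cosθ.
L cosφ = √(L² − r² sin²θ) = 0.08264 m.
|ω_rod| = r ω |cosθ| / √(L² − r² sin²θ) = 0.0343·197.7·0.16333/0.08264 = 13.4 rad/s.

13.4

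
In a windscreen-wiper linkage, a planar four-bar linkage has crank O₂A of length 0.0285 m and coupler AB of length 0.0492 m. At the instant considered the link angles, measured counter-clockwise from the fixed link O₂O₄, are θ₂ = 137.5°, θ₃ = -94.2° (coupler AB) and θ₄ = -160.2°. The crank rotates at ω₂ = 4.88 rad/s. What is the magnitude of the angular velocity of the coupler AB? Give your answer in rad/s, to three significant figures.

ω₂ = 4.88 rad/s
Differentiating the loop-closure r₂e^{iθ₂}+r₃e^{iθ₃}=r₁+r₄e^{iθ₄} gives r₂ω₂e^{iθ₂}+r₃ω₃e^{iθ₃}=r₄ω₄e^{iθ₄}.
Eliminating the other unknown: ω₃ = r₂ω₂ sin(θ₄−θ₂) / [r₃ sin(θ₃−θ₄)].
Numerator sine = +0.88539; denominator sine = +0.91355.
Result = 0.0285·4.88·(+0.88539) / (0.0492·(+0.91355)) = +2.7397 rad/s; magnitude 2.7397 rad/s.

2.74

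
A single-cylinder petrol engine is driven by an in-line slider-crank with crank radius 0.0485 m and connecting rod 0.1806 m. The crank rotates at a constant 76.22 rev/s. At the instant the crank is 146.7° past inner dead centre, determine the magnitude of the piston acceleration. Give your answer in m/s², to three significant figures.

8050

ω = 2π·76.2 = 478.9 rad/s
x(θ) = r cosθ + √(L² − r² sin²θ); with ω constant, a = ω²·d²x/dθ².
d²x/dθ² = −r cosθ − r²(cos2θ)/√u − r⁴ sin²2θ/(4u^{3/2}),  u = L² − r² sin²θ = 0.0319073 m².
Substituting r = 0.0485 m, L = 0.1806 m, θ = 146.7°: d²x/dθ² = +0.035102 m.
a = ω²·d²x/dθ² = (478.9)²·(+0.035102) = +8050.7 m/s²;  |a| = 8050.7 m/s².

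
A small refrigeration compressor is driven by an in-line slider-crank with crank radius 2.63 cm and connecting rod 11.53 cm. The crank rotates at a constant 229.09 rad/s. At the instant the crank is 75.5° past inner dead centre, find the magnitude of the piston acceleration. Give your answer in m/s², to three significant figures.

ω = 229.1 rad/s
x(θ) = r cosθ + √(L² − r² sin²θ); with ω constant, a = ω²·d²x/dθ².
d²x/dθ² = −r cosθ − r²(cos2θ)/√u − r⁴ sin²2θ/(4u^{3/2}),  u = L² − r² sin²θ = 0.0126458 m².
Substituting r = 0.0263 m, L = 0.1153 m, θ = 75.5°: d²x/dθ² = -0.0012251 m.
a = ω²·d²x/dθ² = (229.1)²·(-0.0012251) = -64.294 m/s²;  |a| = 64.294 m/s².

64.3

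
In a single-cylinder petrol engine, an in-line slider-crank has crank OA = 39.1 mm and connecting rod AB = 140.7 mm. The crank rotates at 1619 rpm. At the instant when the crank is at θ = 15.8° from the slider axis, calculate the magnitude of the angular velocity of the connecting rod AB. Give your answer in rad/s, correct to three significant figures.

45.5

ω = 169.5 rad/s (converted from 1619 rpm).
The rod makes angle φ with the slider axis where L sinφ = r sinθ; differentiating, L cosφ·φ̇ = r ω cosθ.
L cosφ = √(L² − r² sin²θ) = 0.1403 m.
|ω_rod| = r ω |cosθ| / √(L² − r² sin²θ) = 0.0391·169.5·0.96222/0.1403 = 45.465 rad/s.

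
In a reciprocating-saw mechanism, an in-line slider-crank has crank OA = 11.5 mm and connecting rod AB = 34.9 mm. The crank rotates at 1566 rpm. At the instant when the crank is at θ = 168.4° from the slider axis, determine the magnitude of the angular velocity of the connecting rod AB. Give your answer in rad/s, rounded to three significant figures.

53.1

ω = 164 rad/s (converted from 1566 rpm).
The rod makes angle φ with the slider axis where L sinφ = r sinθ; differentiating, L cosφ·φ̇ = r ω cosθ.
L cosφ = √(L² − r² sin²θ) = 0.034823 m.
|ω_rod| = r ω |cosθ| / √(L² − r² sin²θ) = 0.0115·164·0.97958/0.034823 = 53.05 rad/s.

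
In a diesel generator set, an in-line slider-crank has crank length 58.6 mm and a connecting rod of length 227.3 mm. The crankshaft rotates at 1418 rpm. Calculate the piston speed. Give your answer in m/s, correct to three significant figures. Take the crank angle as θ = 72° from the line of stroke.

ω = 2π·1418/60 = 148.5 rad/s
For an in-line slider-crank, x = r cosθ + √(L² − r² sin²θ), so v = −rω sinθ·[1 + r cosθ/√(L² − r² sin²θ)].
With r = 0.0586 m, L = 0.2273 m, θ = 72°: √(L² − r² sin²θ) = 0.22036 m.
v = −0.0586·148.5·0.95106·[1 + 0.0586·0.30902/0.22036] = -8.9558 m/s.
|v| = 8.9558 m/s.

8.96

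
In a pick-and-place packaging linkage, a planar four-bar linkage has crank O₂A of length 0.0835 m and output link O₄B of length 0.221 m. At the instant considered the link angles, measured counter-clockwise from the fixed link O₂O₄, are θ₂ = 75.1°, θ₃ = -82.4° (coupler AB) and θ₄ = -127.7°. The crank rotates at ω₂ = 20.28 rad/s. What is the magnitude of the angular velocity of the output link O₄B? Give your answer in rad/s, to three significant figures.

4.13

ω₂ = 20.28 rad/s
Differentiating the loop-closure r₂e^{iθ₂}+r₃e^{iθ₃}=r₁+r₄e^{iθ₄} gives r₂ω₂e^{iθ₂}+r₃ω₃e^{iθ₃}=r₄ω₄e^{iθ₄}.
Eliminating the other unknown: ω₄ = r₂ω₂ sin(θ₂−θ₃) / [r₄ sin(θ₄−θ₃)].
Numerator sine = +0.38268; denominator sine = -0.71080.
Result = 0.0835·20.28·(+0.38268) / (0.221·(-0.71080)) = -4.1253 rad/s; magnitude 4.1253 rad/s.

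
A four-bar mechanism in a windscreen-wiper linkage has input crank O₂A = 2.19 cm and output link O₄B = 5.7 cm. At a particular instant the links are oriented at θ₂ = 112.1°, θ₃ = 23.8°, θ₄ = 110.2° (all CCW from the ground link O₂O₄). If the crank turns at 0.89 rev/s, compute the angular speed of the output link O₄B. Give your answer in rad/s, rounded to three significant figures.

2.15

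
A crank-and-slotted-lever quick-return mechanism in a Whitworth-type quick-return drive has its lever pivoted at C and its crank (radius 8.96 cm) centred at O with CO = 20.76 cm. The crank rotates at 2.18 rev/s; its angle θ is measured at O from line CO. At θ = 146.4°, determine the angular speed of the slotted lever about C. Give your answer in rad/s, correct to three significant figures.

5.08

ω = 13.7 rad/s (from 2.18 rev/s).
Crank pin A relative to C: A = (d + r cosθ, r sinθ); lever angle φ = atan2(r sinθ, d + r cosθ).
Differentiating tanφ: φ̇ = rω(d cosθ + r)/(d² + r² + 2dr cosθ).
d² + r² + 2dr cosθ = |CA|² = 0.0201397 m²;  d cosθ + r = -0.083314 m.
|ω_lever| = |0.0896·13.7·-0.083314| / 0.0201397 = 5.0771 rad/s.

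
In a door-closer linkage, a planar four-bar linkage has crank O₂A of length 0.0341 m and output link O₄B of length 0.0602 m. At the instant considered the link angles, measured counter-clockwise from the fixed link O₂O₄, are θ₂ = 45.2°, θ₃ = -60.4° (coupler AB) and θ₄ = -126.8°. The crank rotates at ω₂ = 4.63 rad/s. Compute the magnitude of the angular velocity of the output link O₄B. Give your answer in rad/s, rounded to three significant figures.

ω₂ = 4.63 rad/s
Differentiating the loop-closure r₂e^{iθ₂}+r₃e^{iθ₃}=r₁+r₄e^{iθ₄} gives r₂ω₂e^{iθ₂}+r₃ω₃e^{iθ₃}=r₄ω₄e^{iθ₄}.
Eliminating the other unknown: ω₄ = r₂ω₂ sin(θ₂−θ₃) / [r₄ sin(θ₄−θ₃)].
Numerator sine = +0.96316; denominator sine = -0.91636.
Result = 0.0341·4.63·(+0.96316) / (0.0602·(-0.91636)) = -2.7566 rad/s; magnitude 2.7566 rad/s.

2.76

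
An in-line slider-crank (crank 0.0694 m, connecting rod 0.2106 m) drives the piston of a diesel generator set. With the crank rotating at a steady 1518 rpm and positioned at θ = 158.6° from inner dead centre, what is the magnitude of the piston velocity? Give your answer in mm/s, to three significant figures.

2780

ω = 2π·1518/60 = 159 rad/s
For an in-line slider-crank, x = r cosθ + √(L² − r² sin²θ), so v = −rω sinθ·[1 + r cosθ/√(L² − r² sin²θ)].
With r = 0.0694 m, L = 0.2106 m, θ = 158.6°: √(L² − r² sin²θ) = 0.20907 m.
v = −0.0694·159·0.36488·[1 + 0.0694·-0.93106/0.20907] = -2.7813 m/s.
|v| = 2.7813 m/s = 2781.3 mm/s.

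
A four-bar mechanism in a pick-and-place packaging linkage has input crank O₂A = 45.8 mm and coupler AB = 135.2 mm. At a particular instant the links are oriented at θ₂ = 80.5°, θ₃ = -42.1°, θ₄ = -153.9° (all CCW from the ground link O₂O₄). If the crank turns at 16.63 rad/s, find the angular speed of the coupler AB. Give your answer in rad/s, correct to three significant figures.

4.93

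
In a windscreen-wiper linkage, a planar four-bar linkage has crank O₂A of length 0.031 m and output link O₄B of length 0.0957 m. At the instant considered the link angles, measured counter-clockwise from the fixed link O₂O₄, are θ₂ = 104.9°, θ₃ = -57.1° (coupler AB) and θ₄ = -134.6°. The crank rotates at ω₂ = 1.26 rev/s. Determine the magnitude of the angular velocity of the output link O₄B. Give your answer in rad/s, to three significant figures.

0.812

ω₂ = 7.917 rad/s (from 1.26 rev/s).
Differentiating the loop-closure r₂e^{iθ₂}+r₃e^{iθ₃}=r₁+r₄e^{iθ₄} gives r₂ω₂e^{iθ₂}+r₃ω₃e^{iθ₃}=r₄ω₄e^{iθ₄}.
Eliminating the other unknown: ω₄ = r₂ω₂ sin(θ₂−θ₃) / [r₄ sin(θ₄−θ₃)].
Numerator sine = +0.30902; denominator sine = -0.97630.
Result = 0.031·7.917·(+0.30902) / (0.0957·(-0.97630)) = -0.81171 rad/s; magnitude 0.81171 rad/s.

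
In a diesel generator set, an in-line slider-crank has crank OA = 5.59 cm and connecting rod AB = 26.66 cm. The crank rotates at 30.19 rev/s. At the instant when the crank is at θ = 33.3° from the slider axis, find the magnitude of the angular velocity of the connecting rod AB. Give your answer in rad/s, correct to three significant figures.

ω = 189.7 rad/s (converted from 30.19 rev/s).
The rod makes angle φ with the slider axis where L sinφ = r sinθ; differentiating, L cosφ·φ̇ = r ω cosθ.
L cosφ = √(L² − r² sin²θ) = 0.26483 m.
|ω_rod| = r ω |cosθ| / √(L² − r² sin²θ) = 0.0559·189.7·0.83581/0.26483 = 33.466 rad/s.

33.5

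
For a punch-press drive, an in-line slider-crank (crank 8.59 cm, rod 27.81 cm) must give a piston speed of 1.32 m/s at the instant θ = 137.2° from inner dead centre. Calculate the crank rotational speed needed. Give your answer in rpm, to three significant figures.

For an in-line slider-crank, |v_piston| = rω|sinθ|·[1 + r cosθ/√(L² − r² sin²θ)].
With r = 0.0859 m, L = 0.2781 m, θ = 137.2°: the bracketed kinematic factor |dx/dθ| = 0.044835 m.
ω = v/|dx/dθ| = 1.32/0.044835 = 29.441 rad/s.
N = 60ω/(2π) = 281.14 rpm.

281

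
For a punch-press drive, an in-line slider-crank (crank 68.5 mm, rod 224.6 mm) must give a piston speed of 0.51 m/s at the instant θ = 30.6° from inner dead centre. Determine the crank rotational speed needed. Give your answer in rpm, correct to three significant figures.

For an in-line slider-crank, |v_piston| = rω|sinθ|·[1 + r cosθ/√(L² − r² sin²θ)].
With r = 0.0685 m, L = 0.2246 m, θ = 30.6°: the bracketed kinematic factor |dx/dθ| = 0.044135 m.
ω = v/|dx/dθ| = 0.51/0.044135 = 11.555 rad/s.
N = 60ω/(2π) = 110.35 rpm.

110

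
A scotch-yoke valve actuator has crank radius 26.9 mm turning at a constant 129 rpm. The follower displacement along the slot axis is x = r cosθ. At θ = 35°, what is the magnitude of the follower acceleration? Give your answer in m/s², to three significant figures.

4.02

ω = 13.51 rad/s (from 129 rpm).
x = r cosθ ⇒ ẍ = −rω² cosθ (ω constant).
|a| = rω²|cosθ| = 0.0269·(13.51)²·|cos 35°| = 4.0212 m/s².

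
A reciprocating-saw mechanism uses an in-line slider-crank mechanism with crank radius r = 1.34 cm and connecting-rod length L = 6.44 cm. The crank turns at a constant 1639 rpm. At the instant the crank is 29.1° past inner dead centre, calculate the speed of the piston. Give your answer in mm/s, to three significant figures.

1320

ω = 2π·1639/60 = 171.6 rad/s
For an in-line slider-crank, x = r cosθ + √(L² − r² sin²θ), so v = −rω sinθ·[1 + r cosθ/√(L² − r² sin²θ)].
With r = 0.0134 m, L = 0.0644 m, θ = 29.1°: √(L² − r² sin²θ) = 0.064069 m.
v = −0.0134·171.6·0.48634·[1 + 0.0134·0.87377/0.064069] = -1.3229 m/s.
|v| = 1.3229 m/s = 1322.9 mm/s.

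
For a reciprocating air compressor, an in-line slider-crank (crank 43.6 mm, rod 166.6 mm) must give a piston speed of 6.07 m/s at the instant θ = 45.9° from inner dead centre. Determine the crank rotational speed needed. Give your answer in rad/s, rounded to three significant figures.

164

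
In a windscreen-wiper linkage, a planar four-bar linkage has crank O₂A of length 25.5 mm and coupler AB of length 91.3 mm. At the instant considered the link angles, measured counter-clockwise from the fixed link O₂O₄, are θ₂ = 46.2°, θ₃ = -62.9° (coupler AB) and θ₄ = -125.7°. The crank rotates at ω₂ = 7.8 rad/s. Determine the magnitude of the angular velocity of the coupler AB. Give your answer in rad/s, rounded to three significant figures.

ω₂ = 7.8 rad/s
Differentiating the loop-closure r₂e^{iθ₂}+r₃e^{iθ₃}=r₁+r₄e^{iθ₄} gives r₂ω₂e^{iθ₂}+r₃ω₃e^{iθ₃}=r₄ω₄e^{iθ₄}.
Eliminating the other unknown: ω₃ = r₂ω₂ sin(θ₄−θ₂) / [r₃ sin(θ₃−θ₄)].
Numerator sine = -0.14090; denominator sine = +0.88942.
Result = 0.0255·7.8·(-0.14090) / (0.0913·(+0.88942)) = -0.34512 rad/s; magnitude 0.34512 rad/s.

0.345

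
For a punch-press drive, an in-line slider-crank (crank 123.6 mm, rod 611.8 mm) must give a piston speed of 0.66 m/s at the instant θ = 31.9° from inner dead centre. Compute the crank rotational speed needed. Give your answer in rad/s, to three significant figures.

8.62

For an in-line slider-crank, |v_piston| = rω|sinθ|·[1 + r cosθ/√(L² − r² sin²θ)].
With r = 0.1236 m, L = 0.6118 m, θ = 31.9°: the bracketed kinematic factor |dx/dθ| = 0.076582 m.
ω = v/|dx/dθ| = 0.66/0.076582 = 8.6182 rad/s.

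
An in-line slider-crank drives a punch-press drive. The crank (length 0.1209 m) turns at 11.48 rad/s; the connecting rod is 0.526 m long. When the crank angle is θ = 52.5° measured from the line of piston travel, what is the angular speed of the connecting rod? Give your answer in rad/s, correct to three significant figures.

ω = 11.48 rad/s
The rod makes angle φ with the slider axis where L sinφ = r sinθ; differentiating, L cosφ·φ̇ = r ω cosθ.
L cosφ = √(L² − r² sin²θ) = 0.51718 m.
|ω_rod| = r ω |cosθ| / √(L² − r² sin²θ) = 0.1209·11.48·0.60876/0.51718 = 1.6337 rad/s.

1.63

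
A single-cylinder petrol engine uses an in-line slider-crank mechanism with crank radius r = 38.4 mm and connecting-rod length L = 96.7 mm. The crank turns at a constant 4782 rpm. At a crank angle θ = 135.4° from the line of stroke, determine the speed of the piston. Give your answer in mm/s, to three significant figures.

ω = 2π·4782/60 = 500.8 rad/s
For an in-line slider-crank, x = r cosθ + √(L² − r² sin²θ), so v = −rω sinθ·[1 + r cosθ/√(L² − r² sin²θ)].
With r = 0.0384 m, L = 0.0967 m, θ = 135.4°: √(L² − r² sin²θ) = 0.092865 m.
v = −0.0384·500.8·0.70215·[1 + 0.0384·-0.71203/0.092865] = -9.5267 m/s.
|v| = 9.5267 m/s = 9526.7 mm/s.

9530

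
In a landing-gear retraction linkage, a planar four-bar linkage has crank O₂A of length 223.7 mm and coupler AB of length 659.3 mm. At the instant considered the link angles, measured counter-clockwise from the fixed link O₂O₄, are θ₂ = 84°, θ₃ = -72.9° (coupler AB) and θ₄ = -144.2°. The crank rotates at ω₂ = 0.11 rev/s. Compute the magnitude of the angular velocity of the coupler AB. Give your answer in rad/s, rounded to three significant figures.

0.185

ω₂ = 0.6912 rad/s (from 0.11 rev/s).
Differentiating the loop-closure r₂e^{iθ₂}+r₃e^{iθ₃}=r₁+r₄e^{iθ₄} gives r₂ω₂e^{iθ₂}+r₃ω₃e^{iθ₃}=r₄ω₄e^{iθ₄}.
Eliminating the other unknown: ω₃ = r₂ω₂ sin(θ₄−θ₂) / [r₃ sin(θ₃−θ₄)].
Numerator sine = +0.74548; denominator sine = +0.94721.
Result = 0.2237·0.6912·(+0.74548) / (0.6593·(+0.94721)) = +0.18456 rad/s; magnitude 0.18456 rad/s.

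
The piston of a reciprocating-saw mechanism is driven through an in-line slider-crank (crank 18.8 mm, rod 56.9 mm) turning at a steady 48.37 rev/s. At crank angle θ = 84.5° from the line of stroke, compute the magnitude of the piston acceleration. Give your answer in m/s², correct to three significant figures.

ω = 2π·48.4 = 303.9 rad/s
x(θ) = r cosθ + √(L² − r² sin²θ); with ω constant, a = ω²·d²x/dθ².
d²x/dθ² = −r cosθ − r²(cos2θ)/√u − r⁴ sin²2θ/(4u^{3/2}),  u = L² − r² sin²θ = 0.00288742 m².
Substituting r = 0.0188 m, L = 0.0569 m, θ = 84.5°: d²x/dθ² = +0.0046474 m.
a = ω²·d²x/dθ² = (303.9)²·(+0.0046474) = +429.26 m/s²;  |a| = 429.26 m/s².

429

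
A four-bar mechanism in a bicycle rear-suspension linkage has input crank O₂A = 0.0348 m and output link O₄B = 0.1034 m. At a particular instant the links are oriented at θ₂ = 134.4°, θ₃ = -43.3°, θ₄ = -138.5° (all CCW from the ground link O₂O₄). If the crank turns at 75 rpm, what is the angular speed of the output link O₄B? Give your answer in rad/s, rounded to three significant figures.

0.107

ω₂ = 7.854 rad/s (from 75 rpm).
Differentiating the loop-closure r₂e^{iθ₂}+r₃e^{iθ₃}=r₁+r₄e^{iθ₄} gives r₂ω₂e^{iθ₂}+r₃ω₃e^{iθ₃}=r₄ω₄e^{iθ₄}.
Eliminating the other unknown: ω₄ = r₂ω₂ sin(θ₂−θ₃) / [r₄ sin(θ₄−θ₃)].
Numerator sine = +0.04013; denominator sine = -0.99588.
Result = 0.0348·7.854·(+0.04013) / (0.1034·(-0.99588)) = -0.10652 rad/s; magnitude 0.10652 rad/s.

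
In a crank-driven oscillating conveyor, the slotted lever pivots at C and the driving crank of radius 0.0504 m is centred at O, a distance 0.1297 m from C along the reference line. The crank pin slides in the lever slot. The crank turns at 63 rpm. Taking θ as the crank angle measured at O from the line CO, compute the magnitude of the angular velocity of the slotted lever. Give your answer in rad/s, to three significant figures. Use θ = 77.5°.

1.18

ω = 6.597 rad/s (from 63 rpm).
Crank pin A relative to C: A = (d + r cosθ, r sinθ); lever angle φ = atan2(r sinθ, d + r cosθ).
Differentiating tanφ: φ̇ = rω(d cosθ + r)/(d² + r² + 2dr cosθ).
d² + r² + 2dr cosθ = |CA|² = 0.0221919 m²;  d cosθ + r = +0.078472 m.
|ω_lever| = |0.0504·6.597·+0.078472| / 0.0221919 = 1.1758 rad/s.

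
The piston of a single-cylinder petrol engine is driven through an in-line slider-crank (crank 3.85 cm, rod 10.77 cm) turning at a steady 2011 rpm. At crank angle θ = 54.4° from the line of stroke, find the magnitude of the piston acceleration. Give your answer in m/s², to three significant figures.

808

ω = 2π·2011/60 = 210.6 rad/s
x(θ) = r cosθ + √(L² − r² sin²θ); with ω constant, a = ω²·d²x/dθ².
d²x/dθ² = −r cosθ − r²(cos2θ)/√u − r⁴ sin²2θ/(4u^{3/2}),  u = L² − r² sin²θ = 0.0106193 m².
Substituting r = 0.0385 m, L = 0.1077 m, θ = 54.4°: d²x/dθ² = -0.018226 m.
a = ω²·d²x/dθ² = (210.6)²·(-0.018226) = -808.31 m/s²;  |a| = 808.31 m/s².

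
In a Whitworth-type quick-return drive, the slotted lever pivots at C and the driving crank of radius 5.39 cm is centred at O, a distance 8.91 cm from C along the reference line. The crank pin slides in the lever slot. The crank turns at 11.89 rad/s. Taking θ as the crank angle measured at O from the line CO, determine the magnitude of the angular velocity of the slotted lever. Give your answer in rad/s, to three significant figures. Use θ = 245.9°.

1.62

ω = 11.89 rad/s
Crank pin A relative to C: A = (d + r cosθ, r sinθ); lever angle φ = atan2(r sinθ, d + r cosθ).
Differentiating tanφ: φ̇ = rω(d cosθ + r)/(d² + r² + 2dr cosθ).
d² + r² + 2dr cosθ = |CA|² = 0.00692201 m²;  d cosθ + r = +0.017518 m.
|ω_lever| = |0.0539·11.89·+0.017518| / 0.00692201 = 1.6219 rad/s.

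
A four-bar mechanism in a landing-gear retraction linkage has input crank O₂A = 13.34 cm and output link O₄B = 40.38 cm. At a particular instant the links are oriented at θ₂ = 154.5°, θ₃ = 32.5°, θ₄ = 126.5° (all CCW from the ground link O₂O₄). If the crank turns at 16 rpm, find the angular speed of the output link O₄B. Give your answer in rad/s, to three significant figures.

0.471

ω₂ = 1.676 rad/s (from 16 rpm).
Differentiating the loop-closure r₂e^{iθ₂}+r₃e^{iθ₃}=r₁+r₄e^{iθ₄} gives r₂ω₂e^{iθ₂}+r₃ω₃e^{iθ₃}=r₄ω₄e^{iθ₄}.
Eliminating the other unknown: ω₄ = r₂ω₂ sin(θ₂−θ₃) / [r₄ sin(θ₄−θ₃)].
Numerator sine = +0.84805; denominator sine = +0.99756.
Result = 0.1334·1.676·(+0.84805) / (0.4038·(+0.99756)) = +0.47056 rad/s; magnitude 0.47056 rad/s.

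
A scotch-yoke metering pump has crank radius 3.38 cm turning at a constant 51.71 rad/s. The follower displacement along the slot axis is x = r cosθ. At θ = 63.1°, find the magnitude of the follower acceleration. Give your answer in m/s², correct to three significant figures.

40.9

ω = 51.71 rad/s
x = r cosθ ⇒ ẍ = −rω² cosθ (ω constant).
|a| = rω²|cosθ| = 0.0338·(51.71)²·|cos 63.1°| = 40.89 m/s².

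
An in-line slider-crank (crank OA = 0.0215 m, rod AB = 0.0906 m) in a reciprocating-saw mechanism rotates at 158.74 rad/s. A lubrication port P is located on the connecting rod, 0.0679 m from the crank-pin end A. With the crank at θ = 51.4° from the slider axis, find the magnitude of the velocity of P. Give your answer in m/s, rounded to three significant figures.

3.02

ω = 158.7 rad/s.  Crank-pin speed |V_A| = rω = 3.4129 m/s, perpendicular to OA.
Rod angle: sinφ = −(r/L) sinθ ⇒ φ = -10.688°; ω_rod = −rω cosθ/√(L²−r²sin²θ) = -23.917 rad/s.
V_P = V_A + ω_rod × AP, with AP = 0.0679 m along the rod.
Components: V_Px = −rω sinθ − a·ω_rod·sinφ = -2.9684 m/s;  V_Py = rω cosθ + a·ω_rod·cosφ = +0.53349 m/s.
|V_P| = √(V_Px² + V_Py²) = 3.016 m/s.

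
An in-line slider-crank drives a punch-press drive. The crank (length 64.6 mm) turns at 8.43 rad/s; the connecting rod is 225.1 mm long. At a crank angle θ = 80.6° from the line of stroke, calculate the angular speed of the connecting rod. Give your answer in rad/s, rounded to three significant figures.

0.412

ω = 8.43 rad/s
The rod makes angle φ with the slider axis where L sinφ = r sinθ; differentiating, L cosφ·φ̇ = r ω cosθ.
L cosφ = √(L² − r² sin²θ) = 0.21589 m.
|ω_rod| = r ω |cosθ| / √(L² − r² sin²θ) = 0.0646·8.43·0.16333/0.21589 = 0.41199 rad/s.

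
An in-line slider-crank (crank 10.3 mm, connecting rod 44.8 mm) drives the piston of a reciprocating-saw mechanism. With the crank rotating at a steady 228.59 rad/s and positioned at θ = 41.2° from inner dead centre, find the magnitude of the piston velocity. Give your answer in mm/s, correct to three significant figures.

ω = 228.6 rad/s
For an in-line slider-crank, x = r cosθ + √(L² − r² sin²θ), so v = −rω sinθ·[1 + r cosθ/√(L² − r² sin²θ)].
With r = 0.0103 m, L = 0.0448 m, θ = 41.2°: √(L² − r² sin²θ) = 0.044283 m.
v = −0.0103·228.6·0.65869·[1 + 0.0103·0.75241/0.044283] = -1.8223 m/s.
|v| = 1.8223 m/s = 1822.3 mm/s.

1820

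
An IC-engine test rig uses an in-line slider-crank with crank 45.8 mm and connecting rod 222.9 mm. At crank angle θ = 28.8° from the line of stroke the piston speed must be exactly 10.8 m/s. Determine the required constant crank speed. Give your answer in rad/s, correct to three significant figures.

For an in-line slider-crank, |v_piston| = rω|sinθ|·[1 + r cosθ/√(L² − r² sin²θ)].
With r = 0.0458 m, L = 0.2229 m, θ = 28.8°: the bracketed kinematic factor |dx/dθ| = 0.026057 m.
ω = v/|dx/dθ| = 10.8/0.026057 = 414.48 rad/s.

414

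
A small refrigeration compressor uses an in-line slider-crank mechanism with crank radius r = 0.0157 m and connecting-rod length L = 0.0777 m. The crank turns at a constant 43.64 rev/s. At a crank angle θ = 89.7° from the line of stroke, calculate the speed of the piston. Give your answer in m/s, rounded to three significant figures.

4.31

ω = 2π·43.6 = 274.2 rad/s
For an in-line slider-crank, x = r cosθ + √(L² − r² sin²θ), so v = −rω sinθ·[1 + r cosθ/√(L² − r² sin²θ)].
With r = 0.0157 m, L = 0.0777 m, θ = 89.7°: √(L² − r² sin²θ) = 0.076097 m.
v = −0.0157·274.2·0.99999·[1 + 0.0157·0.00524/0.076097] = -4.3095 m/s.
|v| = 4.3095 m/s.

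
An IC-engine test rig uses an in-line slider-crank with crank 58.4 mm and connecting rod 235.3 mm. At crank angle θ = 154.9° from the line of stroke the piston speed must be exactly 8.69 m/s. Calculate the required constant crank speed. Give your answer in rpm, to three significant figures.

For an in-line slider-crank, |v_piston| = rω|sinθ|·[1 + r cosθ/√(L² − r² sin²θ)].
With r = 0.0584 m, L = 0.2353 m, θ = 154.9°: the bracketed kinematic factor |dx/dθ| = 0.019174 m.
ω = v/|dx/dθ| = 8.69/0.019174 = 453.21 rad/s.
N = 60ω/(2π) = 4327.9 rpm.

4330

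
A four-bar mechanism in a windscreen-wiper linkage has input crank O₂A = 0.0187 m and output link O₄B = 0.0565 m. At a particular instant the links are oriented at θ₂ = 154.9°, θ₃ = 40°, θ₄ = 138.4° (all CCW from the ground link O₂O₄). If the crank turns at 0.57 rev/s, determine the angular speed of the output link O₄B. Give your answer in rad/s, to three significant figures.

1.09

ω₂ = 3.581 rad/s (from 0.57 rev/s).
Differentiating the loop-closure r₂e^{iθ₂}+r₃e^{iθ₃}=r₁+r₄e^{iθ₄} gives r₂ω₂e^{iθ₂}+r₃ω₃e^{iθ₃}=r₄ω₄e^{iθ₄}.
Eliminating the other unknown: ω₄ = r₂ω₂ sin(θ₂−θ₃) / [r₄ sin(θ₄−θ₃)].
Numerator sine = +0.90704; denominator sine = +0.98927.
Result = 0.0187·3.581·(+0.90704) / (0.0565·(+0.98927)) = +1.0868 rad/s; magnitude 1.0868 rad/s.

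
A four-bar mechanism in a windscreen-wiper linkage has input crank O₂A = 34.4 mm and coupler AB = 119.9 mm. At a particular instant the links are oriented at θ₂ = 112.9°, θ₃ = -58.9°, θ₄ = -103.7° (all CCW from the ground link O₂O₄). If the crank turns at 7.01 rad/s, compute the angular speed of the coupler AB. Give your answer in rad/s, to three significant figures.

1.70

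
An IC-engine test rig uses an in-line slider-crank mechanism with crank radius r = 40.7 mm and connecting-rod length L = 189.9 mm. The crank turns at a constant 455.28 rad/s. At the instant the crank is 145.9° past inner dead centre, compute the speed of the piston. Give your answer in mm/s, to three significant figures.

ω = 455.3 rad/s
For an in-line slider-crank, x = r cosθ + √(L² − r² sin²θ), so v = −rω sinθ·[1 + r cosθ/√(L² − r² sin²θ)].
With r = 0.0407 m, L = 0.1899 m, θ = 145.9°: √(L² − r² sin²θ) = 0.18852 m.
v = −0.0407·455.3·0.56064·[1 + 0.0407·-0.82806/0.18852] = -8.5314 m/s.
|v| = 8.5314 m/s = 8531.4 mm/s.

8530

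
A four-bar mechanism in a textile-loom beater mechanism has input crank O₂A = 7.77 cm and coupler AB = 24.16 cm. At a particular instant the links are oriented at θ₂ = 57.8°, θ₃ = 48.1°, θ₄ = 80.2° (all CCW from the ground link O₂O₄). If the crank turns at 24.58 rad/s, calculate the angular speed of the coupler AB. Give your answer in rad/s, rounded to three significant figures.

ω₂ = 24.58 rad/s
Differentiating the loop-closure r₂e^{iθ₂}+r₃e^{iθ₃}=r₁+r₄e^{iθ₄} gives r₂ω₂e^{iθ₂}+r₃ω₃e^{iθ₃}=r₄ω₄e^{iθ₄}.
Eliminating the other unknown: ω₃ = r₂ω₂ sin(θ₄−θ₂) / [r₃ sin(θ₃−θ₄)].
Numerator sine = +0.38107; denominator sine = -0.53140.
Result = 0.0777·24.58·(+0.38107) / (0.2416·(-0.53140)) = -5.6688 rad/s; magnitude 5.6688 rad/s.

5.67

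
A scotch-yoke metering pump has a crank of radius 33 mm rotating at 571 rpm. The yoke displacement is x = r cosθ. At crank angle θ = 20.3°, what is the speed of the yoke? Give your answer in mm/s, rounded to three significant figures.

685

ω = 59.79 rad/s (from 571 rpm).
x = r cosθ ⇒ ẋ = −rω sinθ.
|v| = rω|sinθ| = 0.033·59.79·|sin 20.3°| = 0.68459 m/s = 684.59 mm/s.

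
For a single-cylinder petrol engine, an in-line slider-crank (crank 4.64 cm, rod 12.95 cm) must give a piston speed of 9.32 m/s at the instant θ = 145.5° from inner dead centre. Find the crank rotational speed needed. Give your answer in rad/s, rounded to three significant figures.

508

For an in-line slider-crank, |v_piston| = rω|sinθ|·[1 + r cosθ/√(L² − r² sin²θ)].
With r = 0.0464 m, L = 0.1295 m, θ = 145.5°: the bracketed kinematic factor |dx/dθ| = 0.018356 m.
ω = v/|dx/dθ| = 9.32/0.018356 = 507.74 rad/s.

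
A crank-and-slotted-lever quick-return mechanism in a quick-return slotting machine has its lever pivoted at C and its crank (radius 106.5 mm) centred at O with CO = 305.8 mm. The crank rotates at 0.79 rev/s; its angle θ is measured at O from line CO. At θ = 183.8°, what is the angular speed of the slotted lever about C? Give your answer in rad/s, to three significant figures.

2.63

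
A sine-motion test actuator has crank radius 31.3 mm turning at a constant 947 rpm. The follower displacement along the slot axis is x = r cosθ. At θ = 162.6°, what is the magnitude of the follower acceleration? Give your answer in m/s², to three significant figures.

ω = 99.17 rad/s (from 947 rpm).
x = r cosθ ⇒ ẍ = −rω² cosθ (ω constant).
|a| = rω²|cosθ| = 0.0313·(99.17)²·|cos 162.6°| = 293.74 m/s².

294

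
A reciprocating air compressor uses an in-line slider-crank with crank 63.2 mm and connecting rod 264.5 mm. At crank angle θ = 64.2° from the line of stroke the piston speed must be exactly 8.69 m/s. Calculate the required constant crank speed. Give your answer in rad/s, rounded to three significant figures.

138

For an in-line slider-crank, |v_piston| = rω|sinθ|·[1 + r cosθ/√(L² − r² sin²θ)].
With r = 0.0632 m, L = 0.2645 m, θ = 64.2°: the bracketed kinematic factor |dx/dθ| = 0.062959 m.
ω = v/|dx/dθ| = 8.69/0.062959 = 138.03 rad/s.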